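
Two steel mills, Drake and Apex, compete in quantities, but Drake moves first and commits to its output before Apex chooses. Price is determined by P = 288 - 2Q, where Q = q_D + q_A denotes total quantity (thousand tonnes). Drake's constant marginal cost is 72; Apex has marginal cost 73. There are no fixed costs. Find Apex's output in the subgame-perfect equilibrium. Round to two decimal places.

Solve by backward induction. Given q_D, the follower Apex maximises π_A = (288 - 2q_D - 2q_A)q_A - 73q_A.
∂π_A/∂q_A = 215 - 2q_D - 4q_A = 0 gives the reaction function q_A = (215 - 2q_D)/4.
The leader anticipates this reaction. Substituting into P = 288 - 2Q gives P = 361/2 - q_D, so π_D = (361/2 - q_D)q_D - 72q_D.
Leader FOC: 217/2 - 2q_D = 0, so q_D = 217/4.
Then q_A = (215 - 2·(217/4))/4 = 213/8.

26.63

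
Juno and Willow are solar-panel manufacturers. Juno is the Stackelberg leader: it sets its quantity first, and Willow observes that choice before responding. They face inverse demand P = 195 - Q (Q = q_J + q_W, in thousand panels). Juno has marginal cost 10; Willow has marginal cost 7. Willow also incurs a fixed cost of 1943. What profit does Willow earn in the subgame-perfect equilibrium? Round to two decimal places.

409.25

Solve by backward induction. Given q_J, the follower Willow maximises π_W = (195 - q_J - q_W)q_W - 7q_W.
Setting the follower's marginal profit to zero, 188 - q_J - 2q_W = 0, i.e. q_W = (188 - q_J)/2.
The leader anticipates this reaction. Substituting into P = 195 - Q gives P = 101 - (1/2)q_J, so π_J = (101 - (1/2)q_J)q_J - 10q_J.
Maximising: ∂π_J/∂q_J = 91 - q_J = 0, giving q_J = 91.
Then q_W = (188 - 91)/2 = 97/2.
Price P = 195 - 279/2 = 111/2.
Willow's profit: (111/2 - 7)·(97/2) - 1943 = 1637/4.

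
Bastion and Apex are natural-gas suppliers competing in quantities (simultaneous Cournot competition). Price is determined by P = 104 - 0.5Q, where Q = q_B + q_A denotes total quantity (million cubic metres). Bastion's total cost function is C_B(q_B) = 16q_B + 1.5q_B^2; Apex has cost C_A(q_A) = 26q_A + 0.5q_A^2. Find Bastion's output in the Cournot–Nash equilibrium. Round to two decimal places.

17.68

Bastion's profit: π_B = (104 - 0.5Q)q_B - (16q_B + (3/2)q_B²). Setting ∂π_B/∂q_B = 0: 88 - 4q_B - (1/2)(q_A) = 0.
Apex's first-order condition: 78 - 2q_A - (1/2)(q_B) = 0.
So q_B = (88 - (1/2)q_A)/4 and q_A = (78 - (1/2)q_B)/2.
Substituting one into the other gives q_B = 548/31 and q_A = 1072/31.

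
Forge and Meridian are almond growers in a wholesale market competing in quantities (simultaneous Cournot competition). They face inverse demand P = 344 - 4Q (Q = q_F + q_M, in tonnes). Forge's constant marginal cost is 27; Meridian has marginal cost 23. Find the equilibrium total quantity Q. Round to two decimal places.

53.17

Forge's profit: π_F = (344 - 4Q)q_F - (27q_F). Setting ∂π_F/∂q_F = 0: 317 - 8q_F - 4(q_M) = 0.
Meridian's profit: π_M = (344 - 4Q)q_M - (23q_M). Setting ∂π_M/∂q_M = 0: 321 - 8q_M - 4(q_F) = 0.
Best responses: q_F = (317 - 4q_M)/8, q_M = (321 - 4q_F)/8.
Solving the pair: q_F = 313/12, q_M = 325/12.
Total output Q = 313/12 + 325/12 = 319/6.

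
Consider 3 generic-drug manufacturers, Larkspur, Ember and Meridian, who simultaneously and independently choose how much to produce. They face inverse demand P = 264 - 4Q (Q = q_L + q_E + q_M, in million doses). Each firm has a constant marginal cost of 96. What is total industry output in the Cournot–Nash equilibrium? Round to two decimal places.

A representative firm's profit is π_i = q_i(264 - 4Q) - 96q_i.
First-order condition (treating rivals' output as given): 168 - 8q_i - 4·Σ_{j≠i} q_j = 0.
With identical firms every q_j equals q_i, so Σ_{j≠i} q_j = 2q_i and 168 = 16q_i, giving q_i = 21/2.
Total output Q = 21/2 + 21/2 + 21/2 = 63/2.

31.50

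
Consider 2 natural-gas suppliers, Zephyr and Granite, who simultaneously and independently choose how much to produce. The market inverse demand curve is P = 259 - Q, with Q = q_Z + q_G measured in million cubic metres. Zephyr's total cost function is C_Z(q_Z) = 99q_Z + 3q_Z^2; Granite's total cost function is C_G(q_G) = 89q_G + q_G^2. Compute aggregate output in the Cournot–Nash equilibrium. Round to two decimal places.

53.87

Zephyr's profit: π_Z = (259 - Q)q_Z - (99q_Z + 3q_Z²). Setting ∂π_Z/∂q_Z = 0: 160 - 8q_Z - (q_G) = 0.
Granite's profit: π_G = (259 - Q)q_G - (89q_G + q_G²). Setting ∂π_G/∂q_G = 0: 170 - 4q_G - (q_Z) = 0.
Rearranging gives the reaction functions q_Z = (160 - q_G)/8 and q_G = (170 - q_Z)/4.
Solving the pair: q_Z = 470/31, q_G = 1200/31.
Total output Q = 470/31 + 1200/31 = 1670/31.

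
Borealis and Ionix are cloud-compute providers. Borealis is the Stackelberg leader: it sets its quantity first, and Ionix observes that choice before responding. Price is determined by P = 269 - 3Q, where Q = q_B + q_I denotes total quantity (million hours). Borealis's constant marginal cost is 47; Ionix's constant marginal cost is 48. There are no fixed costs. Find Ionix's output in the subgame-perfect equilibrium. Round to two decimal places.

Solve by backward induction. Given q_B, the follower Ionix maximises π_I = (269 - 3q_B - 3q_I)q_I - 48q_I.
Setting the follower's marginal profit to zero, 221 - 3q_B - 6q_I = 0, i.e. q_I = (221 - 3q_B)/6.
Borealis substitutes q_I(q_B) into its own profit: π_B = q_B(269 - 3q_B - (221 - 3q_B)/2) - 47q_B = (317/2 - (3/2)q_B)q_B - 47q_B.
Leader FOC: 223/2 - 3q_B = 0, so q_B = 223/6.
Then q_I = (221 - 3·(223/6))/6 = 73/4.

18.25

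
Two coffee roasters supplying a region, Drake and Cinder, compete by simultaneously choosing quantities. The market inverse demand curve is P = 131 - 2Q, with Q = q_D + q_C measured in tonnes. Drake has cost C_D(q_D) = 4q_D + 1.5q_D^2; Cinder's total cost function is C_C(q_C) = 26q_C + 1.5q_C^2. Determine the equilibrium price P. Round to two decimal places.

Drake's profit: π_D = (131 - 2Q)q_D - (4q_D + (3/2)q_D²). Setting ∂π_D/∂q_D = 0: 127 - 7q_D - 2(q_C) = 0.
Cinder's profit: π_C = (131 - 2Q)q_C - (26q_C + (3/2)q_C²). Setting ∂π_C/∂q_C = 0: 105 - 7q_C - 2(q_D) = 0.
So q_D = (127 - 2q_C)/7 and q_C = (105 - 2q_D)/7.
Solving the pair: q_D = 679/45, q_C = 481/45.
Total output Q = 232/9, so price P = 131 - 2·(232/9) = 715/9.

79.44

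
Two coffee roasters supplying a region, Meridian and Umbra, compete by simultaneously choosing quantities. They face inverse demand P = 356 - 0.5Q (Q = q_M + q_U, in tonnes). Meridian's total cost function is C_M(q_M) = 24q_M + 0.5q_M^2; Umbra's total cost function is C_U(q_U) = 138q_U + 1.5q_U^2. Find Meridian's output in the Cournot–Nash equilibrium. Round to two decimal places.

Meridian's profit: π_M = (356 - 0.5Q)q_M - (24q_M + (1/2)q_M²). Setting ∂π_M/∂q_M = 0: 332 - 2q_M - (1/2)(q_U) = 0.
Umbra's first-order condition: 218 - 4q_U - (1/2)(q_M) = 0.
Rearranging gives the reaction functions q_M = (332 - (1/2)q_U)/2 and q_U = (218 - (1/2)q_M)/4.
Substituting one into the other gives q_M = 157.2903 and q_U = 1080/31.

157.29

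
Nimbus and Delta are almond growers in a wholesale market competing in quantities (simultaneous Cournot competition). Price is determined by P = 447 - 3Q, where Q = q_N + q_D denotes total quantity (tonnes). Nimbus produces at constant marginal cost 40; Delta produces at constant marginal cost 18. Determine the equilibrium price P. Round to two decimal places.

Nimbus's profit: π_N = (447 - 3Q)q_N - (40q_N). Setting ∂π_N/∂q_N = 0: 407 - 6q_N - 3(q_D) = 0.
Delta's profit: π_D = (447 - 3Q)q_D - (18q_D). Setting ∂π_D/∂q_D = 0: 429 - 6q_D - 3(q_N) = 0.
So q_N = (407 - 3q_D)/6 and q_D = (429 - 3q_N)/6.
Substituting one into the other gives q_N = 385/9 and q_D = 451/9.
Total output Q = 836/9, so price P = 447 - 3·(836/9) = 505/3.

168.33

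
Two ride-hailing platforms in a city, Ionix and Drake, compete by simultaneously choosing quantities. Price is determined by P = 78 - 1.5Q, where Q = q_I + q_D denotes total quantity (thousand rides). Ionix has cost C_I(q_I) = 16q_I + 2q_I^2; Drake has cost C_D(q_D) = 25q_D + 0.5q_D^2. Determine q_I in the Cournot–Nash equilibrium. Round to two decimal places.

6.54

Ionix's profit: π_I = (78 - 1.5Q)q_I - (16q_I + 2q_I²). Setting ∂π_I/∂q_I = 0: 62 - 7q_I - (3/2)(q_D) = 0.
Drake's first-order condition: 53 - 4q_D - (3/2)(q_I) = 0.
So q_I = (62 - (3/2)q_D)/7 and q_D = (53 - (3/2)q_I)/4.
Solving the pair: q_I = 674/103, q_D = 1112/103.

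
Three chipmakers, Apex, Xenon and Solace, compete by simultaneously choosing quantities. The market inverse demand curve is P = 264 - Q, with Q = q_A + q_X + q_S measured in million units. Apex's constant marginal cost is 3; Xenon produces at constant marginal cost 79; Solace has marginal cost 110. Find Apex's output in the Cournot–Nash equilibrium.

Apex's profit: π_A = (264 - Q)q_A - (3q_A). Setting ∂π_A/∂q_A = 0: 261 - 2q_A - (q_X + q_S) = 0.
Xenon's profit: π_X = (264 - Q)q_X - (79q_X). Setting ∂π_X/∂q_X = 0: 185 - 2q_X - (q_A + q_S) = 0.
Solace's profit: π_S = (264 - Q)q_S - (110q_S). Setting ∂π_S/∂q_S = 0: 154 - 2q_S - (q_A + q_X) = 0.
Adding the 3 first-order conditions: 600 − 4Q = 0, so Q = 150.
Back-substituting: q_A = (261 − 150) = 111, q_X = (185 − 150) = 35, q_S = (154 − 150) = 4.

111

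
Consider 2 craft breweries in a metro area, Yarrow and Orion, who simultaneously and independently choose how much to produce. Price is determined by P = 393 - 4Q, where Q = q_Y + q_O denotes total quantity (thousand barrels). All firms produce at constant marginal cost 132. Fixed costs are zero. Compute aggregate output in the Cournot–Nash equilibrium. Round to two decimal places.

43.50

Each firm earns π_i = (393 - 4Q)q_i - 132q_i.
First-order condition (treating rivals' output as given): 261 - 8q_i - 4q_j = 0.
By symmetry each firm produces the same amount; substituting q_j = q_i yields q_i = 261/12 = 87/4.
Total output Q = 87/4 + 87/4 = 87/2.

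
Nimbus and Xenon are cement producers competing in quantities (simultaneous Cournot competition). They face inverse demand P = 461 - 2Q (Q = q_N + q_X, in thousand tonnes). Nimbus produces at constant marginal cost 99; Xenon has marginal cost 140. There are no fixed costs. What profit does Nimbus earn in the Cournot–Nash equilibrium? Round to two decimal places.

9022.72

Nimbus's profit: π_N = (461 - 2Q)q_N - (99q_N). Setting ∂π_N/∂q_N = 0: 362 - 4q_N - 2(q_X) = 0.
Xenon's first-order condition: 321 - 4q_X - 2(q_N) = 0.
So q_N = (362 - 2q_X)/4 and q_X = (321 - 2q_N)/4.
Solving the pair: q_N = 403/6, q_X = 140/3.
Price P = 461 - 2·(683/6) = 700/3.
Nimbus's profit: (700/3 - 99)·(403/6) = 9022.7222.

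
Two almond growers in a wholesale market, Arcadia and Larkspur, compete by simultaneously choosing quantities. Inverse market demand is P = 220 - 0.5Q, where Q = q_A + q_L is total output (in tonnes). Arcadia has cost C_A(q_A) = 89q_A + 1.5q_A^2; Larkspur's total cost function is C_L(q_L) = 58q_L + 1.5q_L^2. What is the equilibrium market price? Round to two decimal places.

Arcadia's profit: π_A = (220 - 0.5Q)q_A - (89q_A + (3/2)q_A²). Setting ∂π_A/∂q_A = 0: 131 - 4q_A - (1/2)(q_L) = 0.
Larkspur's profit: π_L = (220 - 0.5Q)q_L - (58q_L + (3/2)q_L²). Setting ∂π_L/∂q_L = 0: 162 - 4q_L - (1/2)(q_A) = 0.
Best responses: q_A = (131 - (1/2)q_L)/4, q_L = (162 - (1/2)q_A)/4.
Substituting one into the other gives q_A = 1772/63 and q_L = 36.9841.
Total output Q = 586/9, so price P = 220 - (1/2)·(586/9) = 1687/9.

187.44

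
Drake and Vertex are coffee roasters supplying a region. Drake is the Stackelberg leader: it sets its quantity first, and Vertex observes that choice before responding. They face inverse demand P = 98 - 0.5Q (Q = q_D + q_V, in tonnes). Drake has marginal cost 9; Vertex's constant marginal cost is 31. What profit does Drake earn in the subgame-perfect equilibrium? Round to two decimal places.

Solve by backward induction. Given q_D, the follower Vertex maximises π_V = (98 - (1/2)q_D - (1/2)q_V)q_V - 31q_V.
Setting the follower's marginal profit to zero, 67 - (1/2)q_D - q_V = 0, i.e. q_V = (67 - (1/2)q_D).
The leader anticipates this reaction. Substituting into P = 98 - 0.5Q gives P = 129/2 - (1/4)q_D, so π_D = (129/2 - (1/4)q_D)q_D - 9q_D.
The leader's first-order condition 111/2 - (1/2)q_D = 0 yields q_D = 111.
Then q_V = (67 - (1/2)·111) = 23/2.
Price P = 98 - (1/2)·(245/2) = 147/4.
Drake's profit: (147/4 - 9)·111 = 3080.2500.

3080.25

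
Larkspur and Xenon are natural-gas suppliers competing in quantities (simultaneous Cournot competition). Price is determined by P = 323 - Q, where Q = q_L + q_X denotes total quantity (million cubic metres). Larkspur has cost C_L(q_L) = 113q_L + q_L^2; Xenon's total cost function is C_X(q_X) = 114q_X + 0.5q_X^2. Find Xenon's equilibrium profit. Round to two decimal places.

4857.97

Larkspur's profit: π_L = (323 - Q)q_L - (113q_L + q_L²). Setting ∂π_L/∂q_L = 0: 210 - 4q_L - (q_X) = 0.
Xenon's profit: π_X = (323 - Q)q_X - (114q_X + (1/2)q_X²). Setting ∂π_X/∂q_X = 0: 209 - 3q_X - (q_L) = 0.
So q_L = (210 - q_X)/4 and q_X = (209 - q_L)/3.
Solving the pair: q_L = 421/11, q_X = 626/11.
Price P = 323 - 1047/11 = 227.8182.
Xenon's profit: 227.8182·(626/11) - 114·(626/11) - (1/2)(626/11)² = 4857.9669.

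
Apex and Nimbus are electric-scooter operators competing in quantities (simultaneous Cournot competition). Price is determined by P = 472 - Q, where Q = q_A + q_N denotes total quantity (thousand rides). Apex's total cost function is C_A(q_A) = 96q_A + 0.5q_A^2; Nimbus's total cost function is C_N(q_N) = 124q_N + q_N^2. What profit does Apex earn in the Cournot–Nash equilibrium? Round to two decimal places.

Apex's profit: π_A = (472 - Q)q_A - (96q_A + (1/2)q_A²). Setting ∂π_A/∂q_A = 0: 376 - 3q_A - (q_N) = 0.
Nimbus's first-order condition: 348 - 4q_N - (q_A) = 0.
So q_A = (376 - q_N)/3 and q_N = (348 - q_A)/4.
Solving the pair: q_A = 1156/11, q_N = 668/11.
Price P = 472 - 1824/11 = 306.1818.
Apex's profit: 306.1818·(1156/11) - 96·(1156/11) - (1/2)(1156/11)² = 16566.1488.

16566.15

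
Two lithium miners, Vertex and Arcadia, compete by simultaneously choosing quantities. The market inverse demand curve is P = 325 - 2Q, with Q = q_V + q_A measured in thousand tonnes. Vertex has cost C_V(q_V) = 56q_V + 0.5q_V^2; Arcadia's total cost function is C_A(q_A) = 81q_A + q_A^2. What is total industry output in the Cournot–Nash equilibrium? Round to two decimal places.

69.54

Vertex's profit: π_V = (325 - 2Q)q_V - (56q_V + (1/2)q_V²). Setting ∂π_V/∂q_V = 0: 269 - 5q_V - 2(q_A) = 0.
Arcadia's first-order condition: 244 - 6q_A - 2(q_V) = 0.
Rearranging gives the reaction functions q_V = (269 - 2q_A)/5 and q_A = (244 - 2q_V)/6.
Substituting one into the other gives q_V = 563/13 and q_A = 341/13.
Total output Q = 563/13 + 341/13 = 904/13.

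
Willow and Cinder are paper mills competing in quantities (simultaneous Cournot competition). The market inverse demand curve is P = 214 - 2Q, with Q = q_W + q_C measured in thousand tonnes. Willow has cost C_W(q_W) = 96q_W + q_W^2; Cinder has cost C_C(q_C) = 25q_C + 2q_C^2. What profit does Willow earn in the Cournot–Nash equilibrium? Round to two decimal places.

496.42

Willow's profit: π_W = (214 - 2Q)q_W - (96q_W + q_W²). Setting ∂π_W/∂q_W = 0: 118 - 6q_W - 2(q_C) = 0.
Cinder's profit: π_C = (214 - 2Q)q_C - (25q_C + 2q_C²). Setting ∂π_C/∂q_C = 0: 189 - 8q_C - 2(q_W) = 0.
Best responses: q_W = (118 - 2q_C)/6, q_C = (189 - 2q_W)/8.
Substituting one into the other gives q_W = 283/22 and q_C = 449/22.
Price P = 214 - 2·(366/11) = 1622/11.
Willow's profit: (1622/11)·(283/22) - 96·(283/22) - (283/22)² = 496.4194.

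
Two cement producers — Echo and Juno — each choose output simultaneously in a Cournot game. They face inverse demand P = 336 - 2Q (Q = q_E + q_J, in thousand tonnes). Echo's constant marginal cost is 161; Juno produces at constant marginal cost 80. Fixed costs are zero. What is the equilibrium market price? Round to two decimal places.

Echo's profit: π_E = (336 - 2Q)q_E - (161q_E). Setting ∂π_E/∂q_E = 0: 175 - 4q_E - 2(q_J) = 0.
Juno's profit: π_J = (336 - 2Q)q_J - (80q_J). Setting ∂π_J/∂q_J = 0: 256 - 4q_J - 2(q_E) = 0.
Best responses: q_E = (175 - 2q_J)/4, q_J = (256 - 2q_E)/4.
Substituting one into the other gives q_E = 47/3 and q_J = 337/6.
Total output Q = 431/6, so price P = 336 - 2·(431/6) = 577/3.

192.33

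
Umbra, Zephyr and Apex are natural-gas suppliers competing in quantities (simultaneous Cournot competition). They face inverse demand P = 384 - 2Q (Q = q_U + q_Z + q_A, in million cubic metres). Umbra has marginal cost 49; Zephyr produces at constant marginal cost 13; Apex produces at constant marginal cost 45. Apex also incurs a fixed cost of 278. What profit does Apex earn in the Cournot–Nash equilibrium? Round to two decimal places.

2744.53

Umbra's profit: π_U = (384 - 2Q)q_U - (49q_U). Setting ∂π_U/∂q_U = 0: 335 - 4q_U - 2(q_Z + q_A) = 0.
Zephyr's profit: π_Z = (384 - 2Q)q_Z - (13q_Z). Setting ∂π_Z/∂q_Z = 0: 371 - 4q_Z - 2(q_U + q_A) = 0.
Apex's first-order condition: 339 - 4q_A - 2(q_U + q_Z) = 0.
Adding the 3 conditions: 1045 − 4Q − 4Q = 0, i.e. Q = 1045/8.
Back-substituting: q_U = (335 − 1045/4)/2 = 295/8, q_Z = (371 − 1045/4)/2 = 439/8, q_A = (339 − 1045/4)/2 = 311/8.
Price P = 384 - 2·(1045/8) = 491/4.
Apex's profit: (491/4 - 45)·(311/8) - 278 = 2744.5313.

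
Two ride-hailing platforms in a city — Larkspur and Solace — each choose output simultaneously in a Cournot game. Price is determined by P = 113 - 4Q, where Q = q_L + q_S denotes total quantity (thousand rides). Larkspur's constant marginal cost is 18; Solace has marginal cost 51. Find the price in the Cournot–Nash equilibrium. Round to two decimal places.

Larkspur's profit: π_L = (113 - 4Q)q_L - (18q_L). Setting ∂π_L/∂q_L = 0: 95 - 8q_L - 4(q_S) = 0.
Solace's first-order condition: 62 - 8q_S - 4(q_L) = 0.
Rearranging gives the reaction functions q_L = (95 - 4q_S)/8 and q_S = (62 - 4q_L)/8.
Solving the pair: q_L = 32/3, q_S = 29/12.
Total output Q = 157/12, so price P = 113 - 4·(157/12) = 182/3.

60.67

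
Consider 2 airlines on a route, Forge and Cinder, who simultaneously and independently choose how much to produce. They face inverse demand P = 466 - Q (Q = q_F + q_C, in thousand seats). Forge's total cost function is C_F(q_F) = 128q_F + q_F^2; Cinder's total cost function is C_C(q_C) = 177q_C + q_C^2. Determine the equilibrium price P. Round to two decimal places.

Forge's profit: π_F = (466 - Q)q_F - (128q_F + q_F²). Setting ∂π_F/∂q_F = 0: 338 - 4q_F - (q_C) = 0.
Cinder's first-order condition: 289 - 4q_C - (q_F) = 0.
So q_F = (338 - q_C)/4 and q_C = (289 - q_F)/4.
Solving the pair: q_F = 1063/15, q_C = 818/15.
Total output Q = 627/5, so price P = 466 - 627/5 = 1703/5.

340.60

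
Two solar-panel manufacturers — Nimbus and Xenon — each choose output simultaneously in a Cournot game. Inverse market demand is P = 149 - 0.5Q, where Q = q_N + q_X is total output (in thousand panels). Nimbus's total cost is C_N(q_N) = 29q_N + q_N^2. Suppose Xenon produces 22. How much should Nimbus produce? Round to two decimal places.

36.33

With the rival's output fixed at 22, Nimbus's profit is π_N = (149 - (1/2)·22 - (1/2)q_N)q_N - (29q_N + q_N²) = (138 - (1/2)q_N)q_N - (29q_N + q_N²).
∂π_N/∂q_N = 109 - 3q_N = 0, so q_N = 109/3.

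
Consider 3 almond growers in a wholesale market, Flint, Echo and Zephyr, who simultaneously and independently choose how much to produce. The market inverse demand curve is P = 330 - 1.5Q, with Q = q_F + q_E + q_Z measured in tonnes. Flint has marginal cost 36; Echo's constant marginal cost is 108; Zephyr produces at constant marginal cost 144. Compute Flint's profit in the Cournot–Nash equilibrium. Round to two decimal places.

Flint's profit: π_F = (330 - 1.5Q)q_F - (36q_F). Setting ∂π_F/∂q_F = 0: 294 - 3q_F - (3/2)(q_E + q_Z) = 0.
Echo's profit: π_E = (330 - 1.5Q)q_E - (108q_E). Setting ∂π_E/∂q_E = 0: 222 - 3q_E - (3/2)(q_F + q_Z) = 0.
Zephyr's profit: π_Z = (330 - 1.5Q)q_Z - (144q_Z). Setting ∂π_Z/∂q_Z = 0: 186 - 3q_Z - (3/2)(q_F + q_E) = 0.
Adding the 3 first-order conditions: 702 − 6Q = 0, so Q = 117.
Back-substituting: q_F = (294 − 351/2)/(3/2) = 79, q_E = (222 − 351/2)/(3/2) = 31, q_Z = (186 − 351/2)/(3/2) = 7.
Price P = 330 - (3/2)·117 = 309/2.
Flint's profit: (309/2 - 36)·79 = 9361.5000.

9361.50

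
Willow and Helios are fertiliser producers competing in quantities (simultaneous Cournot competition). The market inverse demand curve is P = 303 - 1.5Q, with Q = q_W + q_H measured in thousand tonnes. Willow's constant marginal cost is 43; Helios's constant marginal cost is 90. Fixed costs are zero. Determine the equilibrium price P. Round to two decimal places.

Willow's profit: π_W = (303 - 1.5Q)q_W - (43q_W). Setting ∂π_W/∂q_W = 0: 260 - 3q_W - (3/2)(q_H) = 0.
Helios's profit: π_H = (303 - 1.5Q)q_H - (90q_H). Setting ∂π_H/∂q_H = 0: 213 - 3q_H - (3/2)(q_W) = 0.
Rearranging gives the reaction functions q_W = (260 - (3/2)q_H)/3 and q_H = (213 - (3/2)q_W)/3.
Substituting one into the other gives q_W = 614/9 and q_H = 332/9.
Total output Q = 946/9, so price P = 303 - (3/2)·(946/9) = 436/3.

145.33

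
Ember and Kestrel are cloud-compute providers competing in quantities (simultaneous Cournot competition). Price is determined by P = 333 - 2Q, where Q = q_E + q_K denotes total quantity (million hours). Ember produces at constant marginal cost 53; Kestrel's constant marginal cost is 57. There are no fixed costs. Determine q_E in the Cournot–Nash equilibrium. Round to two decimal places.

47.33

Ember's profit: π_E = (333 - 2Q)q_E - (53q_E). Setting ∂π_E/∂q_E = 0: 280 - 4q_E - 2(q_K) = 0.
Kestrel's profit: π_K = (333 - 2Q)q_K - (57q_K). Setting ∂π_K/∂q_K = 0: 276 - 4q_K - 2(q_E) = 0.
Rearranging gives the reaction functions q_E = (280 - 2q_K)/4 and q_K = (276 - 2q_E)/4.
Substituting one into the other gives q_E = 142/3 and q_K = 136/3.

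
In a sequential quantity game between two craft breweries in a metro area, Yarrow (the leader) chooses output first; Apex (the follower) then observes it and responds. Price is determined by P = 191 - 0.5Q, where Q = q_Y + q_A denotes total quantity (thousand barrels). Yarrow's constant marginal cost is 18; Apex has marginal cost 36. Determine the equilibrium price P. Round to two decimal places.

65.75

The follower Apex best-responds to any q_Y: π_A = (191 - 0.5Q)q_A - 36q_A.
Setting the follower's marginal profit to zero, 155 - (1/2)q_Y - q_A = 0, i.e. q_A = (155 - (1/2)q_Y).
The leader anticipates this reaction. Substituting into P = 191 - 0.5Q gives P = 227/2 - (1/4)q_Y, so π_Y = (227/2 - (1/4)q_Y)q_Y - 18q_Y.
The leader's first-order condition 191/2 - (1/2)q_Y = 0 yields q_Y = 191.
Then q_A = (155 - (1/2)·191) = 119/2.
Total output Q = 501/2, so price P = 191 - (1/2)·(501/2) = 263/4.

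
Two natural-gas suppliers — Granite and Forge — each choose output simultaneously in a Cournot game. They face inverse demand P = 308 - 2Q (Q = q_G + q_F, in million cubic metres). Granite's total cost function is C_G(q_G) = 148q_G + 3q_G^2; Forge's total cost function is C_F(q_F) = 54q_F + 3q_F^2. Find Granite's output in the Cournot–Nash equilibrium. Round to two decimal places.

Granite's profit: π_G = (308 - 2Q)q_G - (148q_G + 3q_G²). Setting ∂π_G/∂q_G = 0: 160 - 10q_G - 2(q_F) = 0.
Forge's first-order condition: 254 - 10q_F - 2(q_G) = 0.
Best responses: q_G = (160 - 2q_F)/10, q_F = (254 - 2q_G)/10.
Solving the pair: q_G = 91/8, q_F = 185/8.

11.38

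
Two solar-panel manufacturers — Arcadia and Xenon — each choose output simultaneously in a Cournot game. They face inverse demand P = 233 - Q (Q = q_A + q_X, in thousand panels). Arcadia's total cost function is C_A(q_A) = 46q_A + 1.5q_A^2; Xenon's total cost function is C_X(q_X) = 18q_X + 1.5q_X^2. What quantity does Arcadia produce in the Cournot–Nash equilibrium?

30

Arcadia's profit: π_A = (233 - Q)q_A - (46q_A + (3/2)q_A²). Setting ∂π_A/∂q_A = 0: 187 - 5q_A - (q_X) = 0.
Xenon's profit: π_X = (233 - Q)q_X - (18q_X + (3/2)q_X²). Setting ∂π_X/∂q_X = 0: 215 - 5q_X - (q_A) = 0.
So q_A = (187 - q_X)/5 and q_X = (215 - q_A)/5.
Substituting one into the other gives q_A = 30 and q_X = 37.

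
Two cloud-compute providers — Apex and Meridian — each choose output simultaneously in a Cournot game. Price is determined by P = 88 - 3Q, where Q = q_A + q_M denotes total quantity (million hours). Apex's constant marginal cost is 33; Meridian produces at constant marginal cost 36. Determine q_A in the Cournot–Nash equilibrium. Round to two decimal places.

6.44

Apex's profit: π_A = (88 - 3Q)q_A - (33q_A). Setting ∂π_A/∂q_A = 0: 55 - 6q_A - 3(q_M) = 0.
Meridian's profit: π_M = (88 - 3Q)q_M - (36q_M). Setting ∂π_M/∂q_M = 0: 52 - 6q_M - 3(q_A) = 0.
Rearranging gives the reaction functions q_A = (55 - 3q_M)/6 and q_M = (52 - 3q_A)/6.
Substituting one into the other gives q_A = 58/9 and q_M = 49/9.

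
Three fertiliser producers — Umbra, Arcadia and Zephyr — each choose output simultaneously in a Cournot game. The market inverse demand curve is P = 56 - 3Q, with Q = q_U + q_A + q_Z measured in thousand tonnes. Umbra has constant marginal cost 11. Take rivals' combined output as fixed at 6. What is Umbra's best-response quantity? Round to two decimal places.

With rivals' combined output fixed at 6, Umbra's profit is π_U = (56 - 3·6 - 3q_U)q_U - (11q_U) = (38 - 3q_U)q_U - (11q_U).
∂π_U/∂q_U = 27 - 6q_U = 0, so q_U = 9/2.

4.50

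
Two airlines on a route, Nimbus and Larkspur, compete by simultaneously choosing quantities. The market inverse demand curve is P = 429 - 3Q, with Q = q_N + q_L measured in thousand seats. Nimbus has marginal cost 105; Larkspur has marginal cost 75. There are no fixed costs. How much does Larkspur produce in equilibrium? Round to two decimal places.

42.67

Nimbus's profit: π_N = (429 - 3Q)q_N - (105q_N). Setting ∂π_N/∂q_N = 0: 324 - 6q_N - 3(q_L) = 0.
Larkspur's profit: π_L = (429 - 3Q)q_L - (75q_L). Setting ∂π_L/∂q_L = 0: 354 - 6q_L - 3(q_N) = 0.
Best responses: q_N = (324 - 3q_L)/6, q_L = (354 - 3q_N)/6.
Solving the pair: q_N = 98/3, q_L = 128/3.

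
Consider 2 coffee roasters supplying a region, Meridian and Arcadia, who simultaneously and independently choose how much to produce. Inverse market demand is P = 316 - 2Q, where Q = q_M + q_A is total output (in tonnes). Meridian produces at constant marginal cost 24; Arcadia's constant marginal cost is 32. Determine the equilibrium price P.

Meridian's profit: π_M = (316 - 2Q)q_M - (24q_M). Setting ∂π_M/∂q_M = 0: 292 - 4q_M - 2(q_A) = 0.
Arcadia's profit: π_A = (316 - 2Q)q_A - (32q_A). Setting ∂π_A/∂q_A = 0: 284 - 4q_A - 2(q_M) = 0.
Rearranging gives the reaction functions q_M = (292 - 2q_A)/4 and q_A = (284 - 2q_M)/4.
Solving the pair: q_M = 50, q_A = 46.
Total output Q = 96, so price P = 316 - 2·96 = 124.

124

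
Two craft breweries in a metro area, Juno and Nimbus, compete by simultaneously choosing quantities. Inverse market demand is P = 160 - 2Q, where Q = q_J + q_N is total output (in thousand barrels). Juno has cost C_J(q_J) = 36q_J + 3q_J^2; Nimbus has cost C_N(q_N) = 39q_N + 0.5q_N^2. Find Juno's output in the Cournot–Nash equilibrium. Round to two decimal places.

Juno's profit: π_J = (160 - 2Q)q_J - (36q_J + 3q_J²). Setting ∂π_J/∂q_J = 0: 124 - 10q_J - 2(q_N) = 0.
Nimbus's first-order condition: 121 - 5q_N - 2(q_J) = 0.
So q_J = (124 - 2q_N)/10 and q_N = (121 - 2q_J)/5.
Solving the pair: q_J = 189/23, q_N = 481/23.

8.22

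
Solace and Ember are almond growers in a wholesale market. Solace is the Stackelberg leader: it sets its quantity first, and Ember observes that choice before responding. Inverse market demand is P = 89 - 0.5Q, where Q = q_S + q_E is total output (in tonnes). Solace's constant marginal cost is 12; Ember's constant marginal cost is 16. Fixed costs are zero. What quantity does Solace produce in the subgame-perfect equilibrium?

81

The follower Ember best-responds to any q_S: π_E = (89 - 0.5Q)q_E - 16q_E.
Follower FOC: 73 - (1/2)q_S - q_E = 0, so q_E(q_S) = (73 - (1/2)q_S).
The leader anticipates this reaction. Substituting into P = 89 - 0.5Q gives P = 105/2 - (1/4)q_S, so π_S = (105/2 - (1/4)q_S)q_S - 12q_S.
The leader's first-order condition 81/2 - (1/2)q_S = 0 yields q_S = 81.
Then q_E = (73 - (1/2)·81) = 65/2.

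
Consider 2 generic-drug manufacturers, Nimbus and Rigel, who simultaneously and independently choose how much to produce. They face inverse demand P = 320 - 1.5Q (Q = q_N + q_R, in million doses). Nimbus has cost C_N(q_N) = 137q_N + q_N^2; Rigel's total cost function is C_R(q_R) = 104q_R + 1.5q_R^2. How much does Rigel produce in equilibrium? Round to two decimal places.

Nimbus's profit: π_N = (320 - 1.5Q)q_N - (137q_N + q_N²). Setting ∂π_N/∂q_N = 0: 183 - 5q_N - (3/2)(q_R) = 0.
Rigel's first-order condition: 216 - 6q_R - (3/2)(q_N) = 0.
Rearranging gives the reaction functions q_N = (183 - (3/2)q_R)/5 and q_R = (216 - (3/2)q_N)/6.
Substituting one into the other gives q_N = 1032/37 and q_R = 1074/37.

29.03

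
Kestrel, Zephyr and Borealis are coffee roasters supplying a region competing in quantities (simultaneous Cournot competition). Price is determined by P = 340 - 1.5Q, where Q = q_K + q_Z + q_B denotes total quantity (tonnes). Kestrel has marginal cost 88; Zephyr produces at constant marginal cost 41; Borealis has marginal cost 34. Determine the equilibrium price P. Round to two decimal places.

125.75

Kestrel's profit: π_K = (340 - 1.5Q)q_K - (88q_K). Setting ∂π_K/∂q_K = 0: 252 - 3q_K - (3/2)(q_Z + q_B) = 0.
Zephyr's first-order condition: 299 - 3q_Z - (3/2)(q_K + q_B) = 0.
Borealis's profit: π_B = (340 - 1.5Q)q_B - (34q_B). Setting ∂π_B/∂q_B = 0: 306 - 3q_B - (3/2)(q_K + q_Z) = 0.
Adding the 3 conditions: 857 − 3Q − 3Q = 0, i.e. Q = 857/6.
Back-substituting: q_K = (252 − 857/4)/(3/2) = 151/6, q_Z = (299 − 857/4)/(3/2) = 113/2, q_B = (306 − 857/4)/(3/2) = 367/6.
Total output Q = 857/6, so price P = 340 - (3/2)·(857/6) = 503/4.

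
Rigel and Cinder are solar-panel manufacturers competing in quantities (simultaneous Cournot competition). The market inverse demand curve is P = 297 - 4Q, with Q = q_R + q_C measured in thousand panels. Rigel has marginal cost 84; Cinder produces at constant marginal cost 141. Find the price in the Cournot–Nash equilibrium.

Rigel's profit: π_R = (297 - 4Q)q_R - (84q_R). Setting ∂π_R/∂q_R = 0: 213 - 8q_R - 4(q_C) = 0.
Cinder's first-order condition: 156 - 8q_C - 4(q_R) = 0.
So q_R = (213 - 4q_C)/8 and q_C = (156 - 4q_R)/8.
Solving the pair: q_R = 45/2, q_C = 33/4.
Total output Q = 123/4, so price P = 297 - 4·(123/4) = 174.

174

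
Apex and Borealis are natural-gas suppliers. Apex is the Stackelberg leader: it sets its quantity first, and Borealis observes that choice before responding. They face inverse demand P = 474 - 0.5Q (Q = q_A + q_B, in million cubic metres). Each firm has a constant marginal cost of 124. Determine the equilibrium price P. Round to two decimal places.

211.50

The follower Borealis best-responds to any q_A: π_B = (474 - 0.5Q)q_B - 124q_B.
∂π_B/∂q_B = 350 - (1/2)q_A - q_B = 0 gives the reaction function q_B = (350 - (1/2)q_A).
The leader anticipates this reaction. Substituting into P = 474 - 0.5Q gives P = 299 - (1/4)q_A, so π_A = (299 - (1/4)q_A)q_A - 124q_A.
Leader FOC: 175 - (1/2)q_A = 0, so q_A = 350.
Then q_B = (350 - (1/2)·350) = 175.
Total output Q = 525, so price P = 474 - (1/2)·525 = 423/2.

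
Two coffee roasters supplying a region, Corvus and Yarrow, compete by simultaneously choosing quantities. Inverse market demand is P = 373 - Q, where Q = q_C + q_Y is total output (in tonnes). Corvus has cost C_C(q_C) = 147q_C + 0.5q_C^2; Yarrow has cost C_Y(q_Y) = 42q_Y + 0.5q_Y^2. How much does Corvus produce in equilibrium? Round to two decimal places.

43.38

Corvus's profit: π_C = (373 - Q)q_C - (147q_C + (1/2)q_C²). Setting ∂π_C/∂q_C = 0: 226 - 3q_C - (q_Y) = 0.
Yarrow's profit: π_Y = (373 - Q)q_Y - (42q_Y + (1/2)q_Y²). Setting ∂π_Y/∂q_Y = 0: 331 - 3q_Y - (q_C) = 0.
So q_C = (226 - q_Y)/3 and q_Y = (331 - q_C)/3.
Substituting one into the other gives q_C = 347/8 and q_Y = 767/8.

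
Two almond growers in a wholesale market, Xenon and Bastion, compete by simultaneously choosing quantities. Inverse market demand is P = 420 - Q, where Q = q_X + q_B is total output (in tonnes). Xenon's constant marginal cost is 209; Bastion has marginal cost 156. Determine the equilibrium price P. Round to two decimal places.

Xenon's profit: π_X = (420 - Q)q_X - (209q_X). Setting ∂π_X/∂q_X = 0: 211 - 2q_X - (q_B) = 0.
Bastion's profit: π_B = (420 - Q)q_B - (156q_B). Setting ∂π_B/∂q_B = 0: 264 - 2q_B - (q_X) = 0.
So q_X = (211 - q_B)/2 and q_B = (264 - q_X)/2.
Substituting one into the other gives q_X = 158/3 and q_B = 317/3.
Total output Q = 475/3, so price P = 420 - 475/3 = 785/3.

261.67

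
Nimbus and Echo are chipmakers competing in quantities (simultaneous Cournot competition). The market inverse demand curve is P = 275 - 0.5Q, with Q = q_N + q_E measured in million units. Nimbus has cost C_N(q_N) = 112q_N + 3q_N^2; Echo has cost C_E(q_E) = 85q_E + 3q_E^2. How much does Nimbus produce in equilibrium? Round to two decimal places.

Nimbus's profit: π_N = (275 - 0.5Q)q_N - (112q_N + 3q_N²). Setting ∂π_N/∂q_N = 0: 163 - 7q_N - (1/2)(q_E) = 0.
Echo's first-order condition: 190 - 7q_E - (1/2)(q_N) = 0.
So q_N = (163 - (1/2)q_E)/7 and q_E = (190 - (1/2)q_N)/7.
Solving the pair: q_N = 21.4564, q_E = 25.6103.

21.46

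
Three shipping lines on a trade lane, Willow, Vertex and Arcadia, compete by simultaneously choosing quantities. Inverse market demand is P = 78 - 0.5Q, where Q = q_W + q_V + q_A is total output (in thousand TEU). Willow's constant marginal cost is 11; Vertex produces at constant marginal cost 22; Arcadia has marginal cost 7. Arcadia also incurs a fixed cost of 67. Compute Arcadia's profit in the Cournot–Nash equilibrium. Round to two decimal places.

Willow's profit: π_W = (78 - 0.5Q)q_W - (11q_W). Setting ∂π_W/∂q_W = 0: 67 - q_W - (1/2)(q_V + q_A) = 0.
Vertex's first-order condition: 56 - q_V - (1/2)(q_W + q_A) = 0.
Arcadia's profit: π_A = (78 - 0.5Q)q_A - (7q_A). Setting ∂π_A/∂q_A = 0: 71 - q_A - (1/2)(q_W + q_V) = 0.
Summing all 3 equations gives 194 − 2Q = 0, hence Q = 97.
Back-substituting: q_W = (67 − 97/2)/(1/2) = 37, q_V = (56 − 97/2)/(1/2) = 15, q_A = (71 − 97/2)/(1/2) = 45.
Price P = 78 - (1/2)·97 = 59/2.
Arcadia's profit: (59/2 - 7)·45 - 67 = 1891/2.

945.50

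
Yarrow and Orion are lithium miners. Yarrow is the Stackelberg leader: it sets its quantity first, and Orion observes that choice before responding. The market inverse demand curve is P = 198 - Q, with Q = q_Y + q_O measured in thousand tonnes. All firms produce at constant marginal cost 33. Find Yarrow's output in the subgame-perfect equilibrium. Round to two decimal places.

82.50

Solve by backward induction. Given q_Y, the follower Orion maximises π_O = (198 - q_Y - q_O)q_O - 33q_O.
Follower FOC: 165 - q_Y - 2q_O = 0, so q_O(q_Y) = (165 - q_Y)/2.
Yarrow substitutes q_O(q_Y) into its own profit: π_Y = q_Y(198 - q_Y - (165 - q_Y)/2) - 33q_Y = (231/2 - (1/2)q_Y)q_Y - 33q_Y.
Maximising: ∂π_Y/∂q_Y = 165/2 - q_Y = 0, giving q_Y = 165/2.
Then q_O = (165 - 165/2)/2 = 165/4.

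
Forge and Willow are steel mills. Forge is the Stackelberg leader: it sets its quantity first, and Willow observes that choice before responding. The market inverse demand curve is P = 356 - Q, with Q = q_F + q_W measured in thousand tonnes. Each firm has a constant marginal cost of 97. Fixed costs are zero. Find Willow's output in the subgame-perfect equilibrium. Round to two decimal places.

64.75

The follower Willow best-responds to any q_F: π_W = (356 - Q)q_W - 97q_W.
Follower FOC: 259 - q_F - 2q_W = 0, so q_W(q_F) = (259 - q_F)/2.
The leader anticipates this reaction. Substituting into P = 356 - Q gives P = 453/2 - (1/2)q_F, so π_F = (453/2 - (1/2)q_F)q_F - 97q_F.
Leader FOC: 259/2 - q_F = 0, so q_F = 259/2.
Then q_W = (259 - 259/2)/2 = 259/4.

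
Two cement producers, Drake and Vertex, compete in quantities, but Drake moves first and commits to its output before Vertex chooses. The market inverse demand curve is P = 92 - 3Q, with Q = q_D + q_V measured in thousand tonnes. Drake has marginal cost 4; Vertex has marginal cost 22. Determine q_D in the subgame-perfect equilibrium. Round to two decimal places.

17.67

Solve by backward induction. Given q_D, the follower Vertex maximises π_V = (92 - 3q_D - 3q_V)q_V - 22q_V.
∂π_V/∂q_V = 70 - 3q_D - 6q_V = 0 gives the reaction function q_V = (70 - 3q_D)/6.
Drake substitutes q_V(q_D) into its own profit: π_D = q_D(92 - 3q_D - (70 - 3q_D)/2) - 4q_D = (57 - (3/2)q_D)q_D - 4q_D.
Leader FOC: 53 - 3q_D = 0, so q_D = 53/3.
Then q_V = (70 - 3·(53/3))/6 = 17/6.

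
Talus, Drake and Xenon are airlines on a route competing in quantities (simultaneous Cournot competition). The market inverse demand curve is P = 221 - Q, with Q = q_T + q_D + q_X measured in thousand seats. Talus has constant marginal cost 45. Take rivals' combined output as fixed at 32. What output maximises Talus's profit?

72

With rivals' combined output fixed at 32, Talus's profit is π_T = (221 - 32 - q_T)q_T - (45q_T) = (189 - q_T)q_T - (45q_T).
∂π_T/∂q_T = 144 - 2q_T = 0, so q_T = 72.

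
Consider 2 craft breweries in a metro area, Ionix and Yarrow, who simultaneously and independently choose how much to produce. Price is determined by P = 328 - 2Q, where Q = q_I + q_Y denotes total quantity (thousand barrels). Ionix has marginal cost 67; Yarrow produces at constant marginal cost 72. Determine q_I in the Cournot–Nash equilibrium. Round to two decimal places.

Ionix's profit: π_I = (328 - 2Q)q_I - (67q_I). Setting ∂π_I/∂q_I = 0: 261 - 4q_I - 2(q_Y) = 0.
Yarrow's first-order condition: 256 - 4q_Y - 2(q_I) = 0.
Best responses: q_I = (261 - 2q_Y)/4, q_Y = (256 - 2q_I)/4.
Substituting one into the other gives q_I = 133/3 and q_Y = 251/6.

44.33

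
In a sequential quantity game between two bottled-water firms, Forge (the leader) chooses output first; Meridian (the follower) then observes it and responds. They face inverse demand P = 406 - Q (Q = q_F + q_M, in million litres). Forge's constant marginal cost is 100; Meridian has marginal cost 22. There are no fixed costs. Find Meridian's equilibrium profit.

18225

The follower Meridian best-responds to any q_F: π_M = (406 - Q)q_M - 22q_M.
∂π_M/∂q_M = 384 - q_F - 2q_M = 0 gives the reaction function q_M = (384 - q_F)/2.
The leader anticipates this reaction. Substituting into P = 406 - Q gives P = 214 - (1/2)q_F, so π_F = (214 - (1/2)q_F)q_F - 100q_F.
Maximising: ∂π_F/∂q_F = 114 - q_F = 0, giving q_F = 114.
Then q_M = (384 - 114)/2 = 135.
Price P = 406 - 249 = 157.
Meridian's profit: (157 - 22)·135 = 18225.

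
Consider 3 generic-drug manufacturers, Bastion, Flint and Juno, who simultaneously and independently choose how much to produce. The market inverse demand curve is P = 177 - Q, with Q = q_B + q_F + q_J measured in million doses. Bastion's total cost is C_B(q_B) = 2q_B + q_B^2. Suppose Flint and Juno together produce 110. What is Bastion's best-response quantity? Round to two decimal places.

16.25

With rivals' combined output fixed at 110, Bastion's profit is π_B = (177 - 110 - q_B)q_B - (2q_B + q_B²) = (67 - q_B)q_B - (2q_B + q_B²).
∂π_B/∂q_B = 65 - 4q_B = 0, so q_B = 65/4.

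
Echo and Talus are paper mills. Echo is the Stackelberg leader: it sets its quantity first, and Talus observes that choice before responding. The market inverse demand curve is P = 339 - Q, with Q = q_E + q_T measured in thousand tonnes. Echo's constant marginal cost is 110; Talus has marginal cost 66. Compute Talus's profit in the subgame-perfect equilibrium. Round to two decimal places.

8145.06

Solve by backward induction. Given q_E, the follower Talus maximises π_T = (339 - q_E - q_T)q_T - 66q_T.
Setting the follower's marginal profit to zero, 273 - q_E - 2q_T = 0, i.e. q_T = (273 - q_E)/2.
Echo substitutes q_T(q_E) into its own profit: π_E = q_E(339 - q_E - (273 - q_E)/2) - 110q_E = (405/2 - (1/2)q_E)q_E - 110q_E.
Maximising: ∂π_E/∂q_E = 185/2 - q_E = 0, giving q_E = 185/2.
Then q_T = (273 - 185/2)/2 = 361/4.
Price P = 339 - 731/4 = 625/4.
Talus's profit: (625/4 - 66)·(361/4) = 8145.0625.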